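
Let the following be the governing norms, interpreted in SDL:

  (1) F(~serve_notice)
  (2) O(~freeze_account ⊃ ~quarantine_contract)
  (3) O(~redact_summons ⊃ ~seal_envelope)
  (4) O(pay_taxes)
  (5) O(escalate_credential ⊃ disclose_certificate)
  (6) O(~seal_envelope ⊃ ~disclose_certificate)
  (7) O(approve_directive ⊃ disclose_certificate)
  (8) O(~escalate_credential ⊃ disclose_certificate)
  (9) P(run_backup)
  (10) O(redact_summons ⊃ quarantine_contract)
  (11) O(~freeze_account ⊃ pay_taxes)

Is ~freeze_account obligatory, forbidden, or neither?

Forbidden

Premises 5 and 8 are O(escalate_credential ⊃ disclose_certificate) and O(~escalate_credential ⊃ disclose_certificate); every ideal world satisfies escalate_credential or ~escalate_credential, so in either case disclose_certificate holds — hence O(disclose_certificate).
The contrapositive of premise 6 (O(~seal_envelope ⊃ ~disclose_certificate)) is O(disclose_certificate ⊃ seal_envelope), and O(disclose_certificate) is already established, so O(seal_envelope).
Premise 3 is O(~redact_summons ⊃ ~seal_envelope); contrapositively O(seal_envelope ⊃ redact_summons). Since O(seal_envelope) holds, K gives O(redact_summons).
With premise 10, O(redact_summons ⊃ quarantine_contract), the K-axiom yields O(quarantine_contract).
Premise 2 is O(~freeze_account ⊃ ~quarantine_contract); contrapositively O(quarantine_contract ⊃ freeze_account). Since O(quarantine_contract) holds, K gives O(freeze_account).
Premises 1, 4, 7, 9, 11 do not contribute to this derivation.
Thus O(freeze_account), which is F(~freeze_account): ~freeze_account is forbidden.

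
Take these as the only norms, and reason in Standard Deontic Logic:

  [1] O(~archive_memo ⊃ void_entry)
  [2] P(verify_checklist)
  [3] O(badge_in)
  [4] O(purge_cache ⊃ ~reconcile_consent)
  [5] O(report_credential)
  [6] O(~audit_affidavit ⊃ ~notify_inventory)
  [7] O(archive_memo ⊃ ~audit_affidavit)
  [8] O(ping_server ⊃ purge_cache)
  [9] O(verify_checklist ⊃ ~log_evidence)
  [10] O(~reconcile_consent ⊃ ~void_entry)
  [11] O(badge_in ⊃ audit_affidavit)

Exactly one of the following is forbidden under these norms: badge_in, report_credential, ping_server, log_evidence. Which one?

Premise 3 gives O(badge_in).
Premise 11 is O(badge_in ⊃ audit_affidavit); since O(badge_in), deontic closure gives O(audit_affidavit).
Premise 7 is O(archive_memo ⊃ ~audit_affidavit); contrapositively O(audit_affidavit ⊃ ~archive_memo). Since O(audit_affidavit) holds, K gives O(~archive_memo).
From O(~archive_memo) and premise 1, O(~archive_memo ⊃ void_entry), we obtain O(void_entry).
The contrapositive of premise 10 (O(~reconcile_consent ⊃ ~void_entry)) is O(void_entry ⊃ reconcile_consent), and O(void_entry) is already established, so O(reconcile_consent).
The contrapositive of premise 4 (O(purge_cache ⊃ ~reconcile_consent)) is O(reconcile_consent ⊃ ~purge_cache), and O(reconcile_consent) is already established, so O(~purge_cache).
The contrapositive of premise 8 (O(ping_server ⊃ purge_cache)) is O(~purge_cache ⊃ ~ping_server), and O(~purge_cache) is already established, so O(~ping_server).
So O(~ping_server) holds, i.e. ping_server is forbidden. None of the other listed options is forbidden under the premises.

ping_server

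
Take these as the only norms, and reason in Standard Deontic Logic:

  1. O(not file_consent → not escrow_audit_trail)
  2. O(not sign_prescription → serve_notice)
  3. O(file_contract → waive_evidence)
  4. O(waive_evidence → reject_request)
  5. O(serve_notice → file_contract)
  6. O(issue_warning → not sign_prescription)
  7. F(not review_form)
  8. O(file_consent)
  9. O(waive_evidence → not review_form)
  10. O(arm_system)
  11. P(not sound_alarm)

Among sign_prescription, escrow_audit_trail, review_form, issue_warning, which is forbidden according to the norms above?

issue_warning

Premise 7, F(not review_form), is equivalent to O(review_form).
Premise 9 is O(waive_evidence → not review_form); contrapositively O(review_form → not waive_evidence). Since O(review_form) holds, K gives O(not waive_evidence).
The contrapositive of premise 3 (O(file_contract → waive_evidence)) is O(not waive_evidence → not file_contract), and O(not waive_evidence) is already established, so O(not file_contract).
Premise 5 is O(serve_notice → file_contract); contrapositively O(not file_contract → not serve_notice). Since O(not file_contract) holds, K gives O(not serve_notice).
The contrapositive of premise 2 (O(not sign_prescription → serve_notice)) is O(not serve_notice → sign_prescription), and O(not serve_notice) is already established, so O(sign_prescription).
Premise 6, O(issue_warning → not sign_prescription), contraposes to O(sign_prescription → not issue_warning); with O(sign_prescription) we get O(not issue_warning).
So O(not issue_warning) holds, i.e. issue_warning is forbidden. None of the other listed options is forbidden under the premises.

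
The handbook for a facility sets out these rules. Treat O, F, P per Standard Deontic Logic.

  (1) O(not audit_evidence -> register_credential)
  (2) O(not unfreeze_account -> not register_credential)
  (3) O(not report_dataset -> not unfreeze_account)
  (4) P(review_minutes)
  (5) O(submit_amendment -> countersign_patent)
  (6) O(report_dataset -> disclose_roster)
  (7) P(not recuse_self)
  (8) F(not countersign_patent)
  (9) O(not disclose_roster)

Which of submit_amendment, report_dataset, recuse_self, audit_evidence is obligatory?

audit_evidence

From premise 9 we have O(not disclose_roster).
Premise 6, O(report_dataset -> disclose_roster), contraposes to O(not disclose_roster -> not report_dataset); with O(not disclose_roster) we get O(not report_dataset).
Premise 3 is O(not report_dataset -> not unfreeze_account); since O(not report_dataset), deontic closure gives O(not unfreeze_account).
With premise 2, O(not unfreeze_account -> not register_credential), the K-axiom yields O(not register_credential).
Premise 1, O(not audit_evidence -> register_credential), contraposes to O(not register_credential -> audit_evidence); with O(not register_credential) we get O(audit_evidence).
So O(audit_evidence) holds — audit_evidence is obligatory. None of the other listed options is made obligatory by any chain of premises.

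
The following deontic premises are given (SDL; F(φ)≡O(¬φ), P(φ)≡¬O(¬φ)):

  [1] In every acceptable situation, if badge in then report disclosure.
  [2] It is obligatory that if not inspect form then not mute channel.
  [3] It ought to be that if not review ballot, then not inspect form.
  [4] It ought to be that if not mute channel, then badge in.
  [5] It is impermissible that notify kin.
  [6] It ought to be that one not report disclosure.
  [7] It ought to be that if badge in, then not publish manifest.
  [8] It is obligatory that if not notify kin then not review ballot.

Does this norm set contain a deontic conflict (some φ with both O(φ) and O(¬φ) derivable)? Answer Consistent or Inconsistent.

Inconsistent

Premise 6 gives O(¬report_disclosure).
The contrapositive of premise 1 (O(badge_in → report_disclosure)) is O(¬report_disclosure → ¬badge_in), and O(¬report_disclosure) is already established, so O(¬badge_in).
Premise 4 is O(¬mute_channel → badge_in); contrapositively O(¬badge_in → mute_channel). Since O(¬badge_in) holds, K gives O(mute_channel).
The contrapositive of premise 2 (O(¬inspect_form → ¬mute_channel)) is O(mute_channel → inspect_form), and O(mute_channel) is already established, so O(inspect_form).
Premise 3, O(¬review_ballot → ¬inspect_form), contraposes to O(inspect_form → review_ballot); with O(inspect_form) we get O(review_ballot).
The contrapositive of premise 8 (O(¬notify_kin → ¬review_ballot)) is O(review_ballot → notify_kin), and O(review_ballot) is already established, so O(notify_kin).
But premise 5, F(notify_kin), means O(¬notify_kin).
We now have both O(notify_kin) and O(¬notify_kin) — notify_kin is simultaneously obligatory and forbidden, violating the D-axiom.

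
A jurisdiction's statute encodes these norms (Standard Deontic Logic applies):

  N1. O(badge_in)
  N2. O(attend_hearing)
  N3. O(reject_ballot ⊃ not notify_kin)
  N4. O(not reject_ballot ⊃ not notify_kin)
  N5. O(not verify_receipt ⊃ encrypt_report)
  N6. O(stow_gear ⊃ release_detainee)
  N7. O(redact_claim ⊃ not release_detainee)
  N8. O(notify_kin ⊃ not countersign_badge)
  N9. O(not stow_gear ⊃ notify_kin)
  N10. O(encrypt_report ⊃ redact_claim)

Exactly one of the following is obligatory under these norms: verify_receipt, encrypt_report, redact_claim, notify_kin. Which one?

By case analysis on reject_ballot: premise 3 gives O(reject_ballot ⊃ not notify_kin) and premise 4 gives O(not reject_ballot ⊃ not notify_kin), so O(not notify_kin) either way.
Premise 9, O(not stow_gear ⊃ notify_kin), contraposes to O(not notify_kin ⊃ stow_gear); with O(not notify_kin) we get O(stow_gear).
From O(stow_gear) and premise 6, O(stow_gear ⊃ release_detainee), we obtain O(release_detainee).
Premise 7 is O(redact_claim ⊃ not release_detainee); contrapositively O(release_detainee ⊃ not redact_claim). Since O(release_detainee) holds, K gives O(not redact_claim).
Premise 10, O(encrypt_report ⊃ redact_claim), contraposes to O(not redact_claim ⊃ not encrypt_report); with O(not redact_claim) we get O(not encrypt_report).
Premise 5 is O(not verify_receipt ⊃ encrypt_report); contrapositively O(not encrypt_report ⊃ verify_receipt). Since O(not encrypt_report) holds, K gives O(verify_receipt).
So O(verify_receipt) holds — verify_receipt is obligatory. None of the other listed options is made obligatory by any chain of premises.

verify_receipt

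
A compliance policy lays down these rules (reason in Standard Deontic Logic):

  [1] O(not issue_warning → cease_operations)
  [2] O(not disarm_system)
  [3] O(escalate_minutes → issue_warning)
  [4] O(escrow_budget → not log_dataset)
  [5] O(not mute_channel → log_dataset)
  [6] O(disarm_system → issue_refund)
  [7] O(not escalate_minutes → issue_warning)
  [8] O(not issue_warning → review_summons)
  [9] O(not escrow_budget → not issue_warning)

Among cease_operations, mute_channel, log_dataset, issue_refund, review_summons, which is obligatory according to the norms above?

mute_channel

Premises 7 and 3 are O(not escalate_minutes → issue_warning) and O(escalate_minutes → issue_warning); every ideal world satisfies not escalate_minutes or escalate_minutes, so in either case issue_warning holds — hence O(issue_warning).
Premise 9 is O(not escrow_budget → not issue_warning); contrapositively O(issue_warning → escrow_budget). Since O(issue_warning) holds, K gives O(escrow_budget).
Applying K to premise 4 (O(escrow_budget → not log_dataset)) and O(escrow_budget) yields O(not log_dataset).
Premise 5, O(not mute_channel → log_dataset), contraposes to O(not log_dataset → mute_channel); with O(not log_dataset) we get O(mute_channel).
So O(mute_channel) holds — mute_channel is obligatory. None of the other listed options is made obligatory by any chain of premises.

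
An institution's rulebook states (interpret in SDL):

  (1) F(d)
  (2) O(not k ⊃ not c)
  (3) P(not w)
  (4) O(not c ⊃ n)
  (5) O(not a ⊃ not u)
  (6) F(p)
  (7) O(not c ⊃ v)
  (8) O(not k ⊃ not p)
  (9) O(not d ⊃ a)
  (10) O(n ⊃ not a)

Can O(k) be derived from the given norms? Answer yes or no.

F(d) at premise 1 means O(not d).
From O(not d) and premise 9, O(not d ⊃ a), we obtain O(a).
Premise 10 is O(n ⊃ not a); contrapositively O(a ⊃ not n). Since O(a) holds, K gives O(not n).
Premise 4 is O(not c ⊃ n); contrapositively O(not n ⊃ c). Since O(not n) holds, K gives O(c).
Premise 2 is O(not k ⊃ not c); contrapositively O(c ⊃ k). Since O(c) holds, K gives O(k).
Premises 3, 5, 6, 7, 8 do not contribute to this derivation.
So O(k) follows.

Yes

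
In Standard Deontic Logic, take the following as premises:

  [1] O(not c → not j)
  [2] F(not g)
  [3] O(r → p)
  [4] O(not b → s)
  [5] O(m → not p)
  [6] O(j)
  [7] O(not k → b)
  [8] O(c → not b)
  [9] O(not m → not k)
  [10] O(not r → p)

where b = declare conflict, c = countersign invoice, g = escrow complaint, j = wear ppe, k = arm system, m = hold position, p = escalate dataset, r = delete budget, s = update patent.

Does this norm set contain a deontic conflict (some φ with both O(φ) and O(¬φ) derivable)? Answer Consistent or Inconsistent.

Inconsistent

By case analysis on not r: premise 10 gives O(not r → p) and premise 3 gives O(r → p), so O(p) either way.
Premise 5, O(m → not p), contraposes to O(p → not m); with O(p) we get O(not m).
Applying K to premise 9 (O(not m → not k)) and O(not m) yields O(not k).
Applying K to premise 7 (O(not k → b)) and O(not k) yields O(b).
Premise 8 is O(c → not b); contrapositively O(b → not c). Since O(b) holds, K gives O(not c).
From O(not c) and premise 1, O(not c → not j), we obtain O(not j).
But premise 6 directly asserts O(j).
We now have both O(not j) and O(j) — j is simultaneously obligatory and forbidden, violating the D-axiom.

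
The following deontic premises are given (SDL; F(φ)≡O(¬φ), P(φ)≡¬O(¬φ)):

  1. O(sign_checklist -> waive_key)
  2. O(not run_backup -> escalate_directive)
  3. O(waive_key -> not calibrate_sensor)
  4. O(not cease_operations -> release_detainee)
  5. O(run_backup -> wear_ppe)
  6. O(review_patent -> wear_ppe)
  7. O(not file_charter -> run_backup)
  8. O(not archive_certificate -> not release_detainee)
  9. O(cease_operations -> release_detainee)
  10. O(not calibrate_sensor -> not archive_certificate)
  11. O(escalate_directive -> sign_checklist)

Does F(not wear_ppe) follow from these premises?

Yes

Premises 9 and 4 cover both cases: O(cease_operations -> release_detainee) and O(not cease_operations -> release_detainee). Since cease_operations ∨ not cease_operations is a tautology, O(release_detainee) follows.
Premise 8, O(not archive_certificate -> not release_detainee), contraposes to O(release_detainee -> archive_certificate); with O(release_detainee) we get O(archive_certificate).
Premise 10, O(not calibrate_sensor -> not archive_certificate), contraposes to O(archive_certificate -> calibrate_sensor); with O(archive_certificate) we get O(calibrate_sensor).
Premise 3, O(waive_key -> not calibrate_sensor), contraposes to O(calibrate_sensor -> not waive_key); with O(calibrate_sensor) we get O(not waive_key).
Premise 1, O(sign_checklist -> waive_key), contraposes to O(not waive_key -> not sign_checklist); with O(not waive_key) we get O(not sign_checklist).
The contrapositive of premise 11 (O(escalate_directive -> sign_checklist)) is O(not sign_checklist -> not escalate_directive), and O(not sign_checklist) is already established, so O(not escalate_directive).
The contrapositive of premise 2 (O(not run_backup -> escalate_directive)) is O(not escalate_directive -> run_backup), and O(not escalate_directive) is already established, so O(run_backup).
Premise 5 is O(run_backup -> wear_ppe); since O(run_backup), deontic closure gives O(wear_ppe).
Premises 6, 7 do not contribute to this derivation.
So O(wear_ppe) holds, i.e. F(not wear_ppe). The claim follows.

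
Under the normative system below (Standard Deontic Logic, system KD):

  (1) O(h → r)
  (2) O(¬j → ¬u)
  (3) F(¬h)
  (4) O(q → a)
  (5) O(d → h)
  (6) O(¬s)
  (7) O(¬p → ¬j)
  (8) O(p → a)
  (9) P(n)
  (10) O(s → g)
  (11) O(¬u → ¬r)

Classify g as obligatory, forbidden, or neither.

Premise 10 is O(s → g), but O(s) is not derivable from the premises, so it does not yield O(g).
No premise or chain of K-axiom applications forces O(g), and none forces O(¬g). So g is neither obligatory nor forbidden under these norms.

Neither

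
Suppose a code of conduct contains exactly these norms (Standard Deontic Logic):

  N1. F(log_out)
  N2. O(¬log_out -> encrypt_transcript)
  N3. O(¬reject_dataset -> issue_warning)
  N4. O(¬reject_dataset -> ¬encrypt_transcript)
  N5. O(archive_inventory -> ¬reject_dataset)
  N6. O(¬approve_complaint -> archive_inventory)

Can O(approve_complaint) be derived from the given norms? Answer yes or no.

Yes

F(log_out) at premise 1 means O(¬log_out).
With premise 2, O(¬log_out -> encrypt_transcript), the K-axiom yields O(encrypt_transcript).
Premise 4 is O(¬reject_dataset -> ¬encrypt_transcript); contrapositively O(encrypt_transcript -> reject_dataset). Since O(encrypt_transcript) holds, K gives O(reject_dataset).
The contrapositive of premise 5 (O(archive_inventory -> ¬reject_dataset)) is O(reject_dataset -> ¬archive_inventory), and O(reject_dataset) is already established, so O(¬archive_inventory).
The contrapositive of premise 6 (O(¬approve_complaint -> archive_inventory)) is O(¬archive_inventory -> approve_complaint), and O(¬archive_inventory) is already established, so O(approve_complaint).
Premise 3 does not contribute to this derivation.
So O(approve_complaint) follows.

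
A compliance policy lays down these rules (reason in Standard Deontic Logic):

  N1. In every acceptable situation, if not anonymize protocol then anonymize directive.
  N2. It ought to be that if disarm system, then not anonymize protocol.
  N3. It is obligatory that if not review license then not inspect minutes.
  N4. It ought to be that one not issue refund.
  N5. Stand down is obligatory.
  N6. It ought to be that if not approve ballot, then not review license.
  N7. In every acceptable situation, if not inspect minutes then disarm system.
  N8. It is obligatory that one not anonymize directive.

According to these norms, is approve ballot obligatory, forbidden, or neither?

Premise 8 states O(¬anonymize_directive) outright.
The contrapositive of premise 1 (O(¬anonymize_protocol → anonymize_directive)) is O(¬anonymize_directive → anonymize_protocol), and O(¬anonymize_directive) is already established, so O(anonymize_protocol).
Premise 2 is O(disarm_system → ¬anonymize_protocol); contrapositively O(anonymize_protocol → ¬disarm_system). Since O(anonymize_protocol) holds, K gives O(¬disarm_system).
Premise 7, O(¬inspect_minutes → disarm_system), contraposes to O(¬disarm_system → inspect_minutes); with O(¬disarm_system) we get O(inspect_minutes).
Premise 3 is O(¬review_license → ¬inspect_minutes); contrapositively O(inspect_minutes → review_license). Since O(inspect_minutes) holds, K gives O(review_license).
Premise 6, O(¬approve_ballot → ¬review_license), contraposes to O(review_license → approve_ballot); with O(review_license) we get O(approve_ballot).
Premises 4, 5 do not contribute to this derivation.
Hence approve_ballot is obligatory.

Obligatory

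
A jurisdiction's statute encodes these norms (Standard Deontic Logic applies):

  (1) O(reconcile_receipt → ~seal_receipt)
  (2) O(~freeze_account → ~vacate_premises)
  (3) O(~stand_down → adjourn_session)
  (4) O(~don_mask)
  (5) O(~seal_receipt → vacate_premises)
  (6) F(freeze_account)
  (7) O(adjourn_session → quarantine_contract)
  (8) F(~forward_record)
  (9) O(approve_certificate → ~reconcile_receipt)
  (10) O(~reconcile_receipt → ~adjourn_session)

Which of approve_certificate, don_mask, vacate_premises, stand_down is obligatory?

stand_down

Premise 6 is F(freeze_account), i.e. O(~freeze_account).
With premise 2, O(~freeze_account → ~vacate_premises), the K-axiom yields O(~vacate_premises).
Premise 5, O(~seal_receipt → vacate_premises), contraposes to O(~vacate_premises → seal_receipt); with O(~vacate_premises) we get O(seal_receipt).
Premise 1 is O(reconcile_receipt → ~seal_receipt); contrapositively O(seal_receipt → ~reconcile_receipt). Since O(seal_receipt) holds, K gives O(~reconcile_receipt).
With premise 10, O(~reconcile_receipt → ~adjourn_session), the K-axiom yields O(~adjourn_session).
The contrapositive of premise 3 (O(~stand_down → adjourn_session)) is O(~adjourn_session → stand_down), and O(~adjourn_session) is already established, so O(stand_down).
So O(stand_down) holds — stand_down is obligatory. None of the other listed options is made obligatory by any chain of premises.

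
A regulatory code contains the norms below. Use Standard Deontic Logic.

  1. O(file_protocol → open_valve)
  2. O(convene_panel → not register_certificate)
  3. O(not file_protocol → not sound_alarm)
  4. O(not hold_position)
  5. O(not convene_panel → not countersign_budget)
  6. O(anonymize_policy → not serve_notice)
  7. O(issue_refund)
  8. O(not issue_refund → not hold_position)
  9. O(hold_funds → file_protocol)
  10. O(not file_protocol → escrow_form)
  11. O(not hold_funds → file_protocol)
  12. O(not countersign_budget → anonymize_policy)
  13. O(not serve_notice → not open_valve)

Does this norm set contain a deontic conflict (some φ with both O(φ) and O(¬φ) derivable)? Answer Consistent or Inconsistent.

Consistent

Premise 8 is O(not issue_refund → not hold_position); even if O(not hold_position) held, inferring O(not issue_refund) would be affirming the consequent — invalid.
So O(not issue_refund) is not derivable, and the apparent clash with O(issue_refund) does not arise.
A world satisfying every obligation exists (e.g. anonymize_policy=false, convene_panel=true, countersign_budget=true, escrow_form=false, file_protocol=true, hold_funds=false, hold_position=false, issue_refund=true, open_valve=true, register_certificate=false, serve_notice=true, sound_alarm=false); no atom is both obligatory and forbidden, so the set is consistent.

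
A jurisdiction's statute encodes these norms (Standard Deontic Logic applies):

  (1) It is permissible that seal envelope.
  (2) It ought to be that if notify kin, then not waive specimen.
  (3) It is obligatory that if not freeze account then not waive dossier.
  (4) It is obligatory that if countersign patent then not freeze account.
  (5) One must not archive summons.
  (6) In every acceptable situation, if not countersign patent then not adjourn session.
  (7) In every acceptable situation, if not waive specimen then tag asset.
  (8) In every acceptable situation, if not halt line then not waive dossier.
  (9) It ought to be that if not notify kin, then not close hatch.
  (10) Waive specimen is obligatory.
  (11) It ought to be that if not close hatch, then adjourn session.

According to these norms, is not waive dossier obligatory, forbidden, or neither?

Premise 10 gives O(waive_specimen).
Premise 2, O(notify_kin → ¬waive_specimen), contraposes to O(waive_specimen → ¬notify_kin); with O(waive_specimen) we get O(¬notify_kin).
From O(¬notify_kin) and premise 9, O(¬notify_kin → ¬close_hatch), we obtain O(¬close_hatch).
From O(¬close_hatch) and premise 11, O(¬close_hatch → adjourn_session), we obtain O(adjourn_session).
Premise 6 is O(¬countersign_patent → ¬adjourn_session); contrapositively O(adjourn_session → countersign_patent). Since O(adjourn_session) holds, K gives O(countersign_patent).
From O(countersign_patent) and premise 4, O(countersign_patent → ¬freeze_account), we obtain O(¬freeze_account).
Premise 3 is O(¬freeze_account → ¬waive_dossier); since O(¬freeze_account), deontic closure gives O(¬waive_dossier).
Premises 1, 5, 7, 8 do not contribute to this derivation.
Hence ¬waive_dossier is obligatory.

Obligatory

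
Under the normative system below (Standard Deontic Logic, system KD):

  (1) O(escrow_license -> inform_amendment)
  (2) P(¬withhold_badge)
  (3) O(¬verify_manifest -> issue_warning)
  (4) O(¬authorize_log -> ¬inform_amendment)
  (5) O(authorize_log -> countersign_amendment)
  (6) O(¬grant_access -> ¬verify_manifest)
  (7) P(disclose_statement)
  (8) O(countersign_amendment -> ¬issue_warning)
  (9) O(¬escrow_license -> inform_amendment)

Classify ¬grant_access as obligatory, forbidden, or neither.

Premises 9 and 1 are O(¬escrow_license -> inform_amendment) and O(escrow_license -> inform_amendment); every ideal world satisfies ¬escrow_license or escrow_license, so in either case inform_amendment holds — hence O(inform_amendment).
Premise 4, O(¬authorize_log -> ¬inform_amendment), contraposes to O(inform_amendment -> authorize_log); with O(inform_amendment) we get O(authorize_log).
With premise 5, O(authorize_log -> countersign_amendment), the K-axiom yields O(countersign_amendment).
From O(countersign_amendment) and premise 8, O(countersign_amendment -> ¬issue_warning), we obtain O(¬issue_warning).
The contrapositive of premise 3 (O(¬verify_manifest -> issue_warning)) is O(¬issue_warning -> verify_manifest), and O(¬issue_warning) is already established, so O(verify_manifest).
Premise 6 is O(¬grant_access -> ¬verify_manifest); contrapositively O(verify_manifest -> grant_access). Since O(verify_manifest) holds, K gives O(grant_access).
Premises 2, 7 do not contribute to this derivation.
Thus O(grant_access), which is F(¬grant_access): ¬grant_access is forbidden.

Forbidden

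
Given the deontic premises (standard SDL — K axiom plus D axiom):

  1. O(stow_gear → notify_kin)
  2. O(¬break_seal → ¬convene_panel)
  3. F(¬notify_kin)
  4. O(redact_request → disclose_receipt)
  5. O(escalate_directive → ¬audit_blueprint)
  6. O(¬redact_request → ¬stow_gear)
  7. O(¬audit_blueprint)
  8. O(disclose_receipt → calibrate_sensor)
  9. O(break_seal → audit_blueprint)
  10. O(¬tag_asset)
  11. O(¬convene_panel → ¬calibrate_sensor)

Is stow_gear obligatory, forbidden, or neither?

From premise 7 we have O(¬audit_blueprint).
Premise 9, O(break_seal → audit_blueprint), contraposes to O(¬audit_blueprint → ¬break_seal); with O(¬audit_blueprint) we get O(¬break_seal).
With premise 2, O(¬break_seal → ¬convene_panel), the K-axiom yields O(¬convene_panel).
From O(¬convene_panel) and premise 11, O(¬convene_panel → ¬calibrate_sensor), we obtain O(¬calibrate_sensor).
Premise 8 is O(disclose_receipt → calibrate_sensor); contrapositively O(¬calibrate_sensor → ¬disclose_receipt). Since O(¬calibrate_sensor) holds, K gives O(¬disclose_receipt).
Premise 4 is O(redact_request → disclose_receipt); contrapositively O(¬disclose_receipt → ¬redact_request). Since O(¬disclose_receipt) holds, K gives O(¬redact_request).
With premise 6, O(¬redact_request → ¬stow_gear), the K-axiom yields O(¬stow_gear).
Premises 1, 3, 5, 10 do not contribute to this derivation.
Thus O(¬stow_gear), which is F(stow_gear): stow_gear is forbidden.

Forbidden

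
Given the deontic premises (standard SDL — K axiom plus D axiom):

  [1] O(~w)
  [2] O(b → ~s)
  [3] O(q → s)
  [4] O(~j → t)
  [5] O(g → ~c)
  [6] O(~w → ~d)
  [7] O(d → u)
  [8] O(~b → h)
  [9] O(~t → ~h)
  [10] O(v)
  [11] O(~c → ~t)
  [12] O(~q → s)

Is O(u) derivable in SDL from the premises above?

No

Premise 7 is O(d → u), but O(d) is not derivable from the premises, so it does not yield O(u).
No other premise forces O(u). An ideal world satisfying every premise can still have u false, so O(u) is not derivable.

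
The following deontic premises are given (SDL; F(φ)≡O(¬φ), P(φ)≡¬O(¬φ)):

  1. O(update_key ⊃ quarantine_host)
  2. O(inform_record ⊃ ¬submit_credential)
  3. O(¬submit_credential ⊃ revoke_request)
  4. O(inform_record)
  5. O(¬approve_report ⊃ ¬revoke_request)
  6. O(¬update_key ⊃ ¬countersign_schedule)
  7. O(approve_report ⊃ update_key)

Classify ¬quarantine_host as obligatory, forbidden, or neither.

Forbidden

From premise 4 we have O(inform_record).
From O(inform_record) and premise 2, O(inform_record ⊃ ¬submit_credential), we obtain O(¬submit_credential).
Applying K to premise 3 (O(¬submit_credential ⊃ revoke_request)) and O(¬submit_credential) yields O(revoke_request).
The contrapositive of premise 5 (O(¬approve_report ⊃ ¬revoke_request)) is O(revoke_request ⊃ approve_report), and O(revoke_request) is already established, so O(approve_report).
Premise 7 is O(approve_report ⊃ update_key); since O(approve_report), deontic closure gives O(update_key).
With premise 1, O(update_key ⊃ quarantine_host), the K-axiom yields O(quarantine_host).
Premise 6 does not contribute to this derivation.
Thus O(quarantine_host), which is F(¬quarantine_host): ¬quarantine_host is forbidden.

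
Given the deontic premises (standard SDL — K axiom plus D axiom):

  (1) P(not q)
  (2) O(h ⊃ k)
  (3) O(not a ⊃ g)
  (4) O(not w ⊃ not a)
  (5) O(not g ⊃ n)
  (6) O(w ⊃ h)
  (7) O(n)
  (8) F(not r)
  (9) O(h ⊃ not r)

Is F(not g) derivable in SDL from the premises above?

F(not r) at premise 8 means O(r).
Premise 9, O(h ⊃ not r), contraposes to O(r ⊃ not h); with O(r) we get O(not h).
Premise 6 is O(w ⊃ h); contrapositively O(not h ⊃ not w). Since O(not h) holds, K gives O(not w).
From O(not w) and premise 4, O(not w ⊃ not a), we obtain O(not a).
Applying K to premise 3 (O(not a ⊃ g)) and O(not a) yields O(g).
Premises 1, 2, 5, 7 do not contribute to this derivation.
So O(g) holds, i.e. F(not g). The claim follows.

Yes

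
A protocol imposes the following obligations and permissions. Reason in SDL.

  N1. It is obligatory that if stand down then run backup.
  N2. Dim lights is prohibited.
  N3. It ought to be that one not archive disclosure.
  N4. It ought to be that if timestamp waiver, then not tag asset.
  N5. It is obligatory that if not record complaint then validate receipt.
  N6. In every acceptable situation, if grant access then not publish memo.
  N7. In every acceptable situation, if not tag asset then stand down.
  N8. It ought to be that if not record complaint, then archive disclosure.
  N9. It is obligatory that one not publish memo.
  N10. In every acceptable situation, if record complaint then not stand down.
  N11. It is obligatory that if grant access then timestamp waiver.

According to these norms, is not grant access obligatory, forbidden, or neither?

Premise 3 states O(¬archive_disclosure) outright.
Premise 8, O(¬record_complaint → archive_disclosure), contraposes to O(¬archive_disclosure → record_complaint); with O(¬archive_disclosure) we get O(record_complaint).
Applying K to premise 10 (O(record_complaint → ¬stand_down)) and O(record_complaint) yields O(¬stand_down).
The contrapositive of premise 7 (O(¬tag_asset → stand_down)) is O(¬stand_down → tag_asset), and O(¬stand_down) is already established, so O(tag_asset).
The contrapositive of premise 4 (O(timestamp_waiver → ¬tag_asset)) is O(tag_asset → ¬timestamp_waiver), and O(tag_asset) is already established, so O(¬timestamp_waiver).
Premise 11, O(grant_access → timestamp_waiver), contraposes to O(¬timestamp_waiver → ¬grant_access); with O(¬timestamp_waiver) we get O(¬grant_access).
Premises 1, 2, 5, 6, 9 do not contribute to this derivation.
Hence ¬grant_access is obligatory.

Obligatory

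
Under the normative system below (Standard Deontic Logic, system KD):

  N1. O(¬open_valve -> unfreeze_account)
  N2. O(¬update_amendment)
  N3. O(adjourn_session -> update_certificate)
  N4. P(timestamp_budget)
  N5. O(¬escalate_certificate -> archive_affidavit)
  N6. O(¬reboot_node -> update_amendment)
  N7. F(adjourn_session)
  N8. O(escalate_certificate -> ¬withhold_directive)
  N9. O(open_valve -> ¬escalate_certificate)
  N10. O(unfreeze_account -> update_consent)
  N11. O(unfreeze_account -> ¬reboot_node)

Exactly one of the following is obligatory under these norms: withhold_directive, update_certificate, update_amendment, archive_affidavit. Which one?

archive_affidavit

From premise 2 we have O(¬update_amendment).
Premise 6, O(¬reboot_node -> update_amendment), contraposes to O(¬update_amendment -> reboot_node); with O(¬update_amendment) we get O(reboot_node).
Premise 11, O(unfreeze_account -> ¬reboot_node), contraposes to O(reboot_node -> ¬unfreeze_account); with O(reboot_node) we get O(¬unfreeze_account).
The contrapositive of premise 1 (O(¬open_valve -> unfreeze_account)) is O(¬unfreeze_account -> open_valve), and O(¬unfreeze_account) is already established, so O(open_valve).
With premise 9, O(open_valve -> ¬escalate_certificate), the K-axiom yields O(¬escalate_certificate).
Applying K to premise 5 (O(¬escalate_certificate -> archive_affidavit)) and O(¬escalate_certificate) yields O(archive_affidavit).
So O(archive_affidavit) holds — archive_affidavit is obligatory. None of the other listed options is made obligatory by any chain of premises.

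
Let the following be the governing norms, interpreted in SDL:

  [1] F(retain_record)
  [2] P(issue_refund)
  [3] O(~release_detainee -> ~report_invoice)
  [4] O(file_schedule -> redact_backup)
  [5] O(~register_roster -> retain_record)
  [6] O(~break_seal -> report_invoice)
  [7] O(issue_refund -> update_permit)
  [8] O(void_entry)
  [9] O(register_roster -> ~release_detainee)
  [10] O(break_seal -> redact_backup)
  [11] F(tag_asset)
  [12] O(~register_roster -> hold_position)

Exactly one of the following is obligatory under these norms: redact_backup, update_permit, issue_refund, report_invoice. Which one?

redact_backup

Premise 1, F(retain_record), is equivalent to O(~retain_record).
Premise 5, O(~register_roster -> retain_record), contraposes to O(~retain_record -> register_roster); with O(~retain_record) we get O(register_roster).
Applying K to premise 9 (O(register_roster -> ~release_detainee)) and O(register_roster) yields O(~release_detainee).
From O(~release_detainee) and premise 3, O(~release_detainee -> ~report_invoice), we obtain O(~report_invoice).
Premise 6, O(~break_seal -> report_invoice), contraposes to O(~report_invoice -> break_seal); with O(~report_invoice) we get O(break_seal).
Premise 10 is O(break_seal -> redact_backup); since O(break_seal), deontic closure gives O(redact_backup).
So O(redact_backup) holds — redact_backup is obligatory. None of the other listed options is made obligatory by any chain of premises.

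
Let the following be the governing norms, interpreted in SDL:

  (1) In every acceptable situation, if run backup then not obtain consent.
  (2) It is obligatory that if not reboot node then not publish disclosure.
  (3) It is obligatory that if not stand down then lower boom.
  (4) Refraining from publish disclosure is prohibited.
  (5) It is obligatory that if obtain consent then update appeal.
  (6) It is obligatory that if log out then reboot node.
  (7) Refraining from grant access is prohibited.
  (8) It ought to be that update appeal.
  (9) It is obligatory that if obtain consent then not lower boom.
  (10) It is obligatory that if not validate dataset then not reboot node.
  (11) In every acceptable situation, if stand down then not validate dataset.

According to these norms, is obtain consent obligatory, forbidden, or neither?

Premise 4 is F(¬publish_disclosure), i.e. O(publish_disclosure).
Premise 2, O(¬reboot_node → ¬publish_disclosure), contraposes to O(publish_disclosure → reboot_node); with O(publish_disclosure) we get O(reboot_node).
The contrapositive of premise 10 (O(¬validate_dataset → ¬reboot_node)) is O(reboot_node → validate_dataset), and O(reboot_node) is already established, so O(validate_dataset).
The contrapositive of premise 11 (O(stand_down → ¬validate_dataset)) is O(validate_dataset → ¬stand_down), and O(validate_dataset) is already established, so O(¬stand_down).
With premise 3, O(¬stand_down → lower_boom), the K-axiom yields O(lower_boom).
Premise 9, O(obtain_consent → ¬lower_boom), contraposes to O(lower_boom → ¬obtain_consent); with O(lower_boom) we get O(¬obtain_consent).
Premises 1, 5, 6, 7, 8 do not contribute to this derivation.
Thus O(¬obtain_consent), which is F(obtain_consent): obtain_consent is forbidden.

Forbidden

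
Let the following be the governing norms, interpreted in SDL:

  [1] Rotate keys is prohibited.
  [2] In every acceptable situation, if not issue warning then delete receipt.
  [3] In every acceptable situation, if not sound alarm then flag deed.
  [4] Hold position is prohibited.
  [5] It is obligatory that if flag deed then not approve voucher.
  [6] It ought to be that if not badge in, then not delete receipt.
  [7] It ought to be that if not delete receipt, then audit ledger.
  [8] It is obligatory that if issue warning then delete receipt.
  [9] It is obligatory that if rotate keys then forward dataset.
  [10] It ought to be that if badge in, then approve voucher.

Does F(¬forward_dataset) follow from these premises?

Premise 9 is O(rotate_keys → forward_dataset), but O(rotate_keys) is not derivable from the premises, so it does not yield O(forward_dataset).
No other premise forces O(forward_dataset). An ideal world satisfying every premise can still have ¬forward_dataset true, so F(¬forward_dataset) is not derivable.

No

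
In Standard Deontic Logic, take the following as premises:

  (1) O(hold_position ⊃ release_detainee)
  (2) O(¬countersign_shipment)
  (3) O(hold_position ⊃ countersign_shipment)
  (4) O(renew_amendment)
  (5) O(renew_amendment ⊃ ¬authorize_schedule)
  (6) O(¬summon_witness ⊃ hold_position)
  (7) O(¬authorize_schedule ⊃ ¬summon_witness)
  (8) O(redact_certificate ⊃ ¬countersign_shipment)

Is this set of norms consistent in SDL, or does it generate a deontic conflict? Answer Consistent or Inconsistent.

Premise 2 gives O(¬countersign_shipment).
Premise 3, O(hold_position ⊃ countersign_shipment), contraposes to O(¬countersign_shipment ⊃ ¬hold_position); with O(¬countersign_shipment) we get O(¬hold_position).
Premise 6 is O(¬summon_witness ⊃ hold_position); contrapositively O(¬hold_position ⊃ summon_witness). Since O(¬hold_position) holds, K gives O(summon_witness).
Premise 7, O(¬authorize_schedule ⊃ ¬summon_witness), contraposes to O(summon_witness ⊃ authorize_schedule); with O(summon_witness) we get O(authorize_schedule).
Premise 5, O(renew_amendment ⊃ ¬authorize_schedule), contraposes to O(authorize_schedule ⊃ ¬renew_amendment); with O(authorize_schedule) we get O(¬renew_amendment).
Yet premise 4 states O(renew_amendment).
We now have both O(¬renew_amendment) and O(renew_amendment) — renew_amendment is simultaneously obligatory and forbidden, violating the D-axiom.

Inconsistent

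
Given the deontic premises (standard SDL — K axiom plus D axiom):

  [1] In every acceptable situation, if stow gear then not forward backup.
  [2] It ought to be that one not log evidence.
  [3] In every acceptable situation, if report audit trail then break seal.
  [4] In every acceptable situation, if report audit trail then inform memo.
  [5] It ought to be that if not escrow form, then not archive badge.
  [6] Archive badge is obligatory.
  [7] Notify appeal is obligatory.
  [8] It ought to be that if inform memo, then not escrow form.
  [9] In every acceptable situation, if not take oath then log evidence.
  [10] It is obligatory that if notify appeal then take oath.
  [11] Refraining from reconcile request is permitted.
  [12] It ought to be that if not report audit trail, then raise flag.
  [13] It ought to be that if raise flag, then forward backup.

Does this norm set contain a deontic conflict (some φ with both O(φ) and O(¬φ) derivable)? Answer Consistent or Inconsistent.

Consistent

Premise 9 is O(¬take_oath → log_evidence), but O(¬take_oath) is not derivable from the premises, so it does not yield O(log_evidence).
So O(log_evidence) is not derivable, and the apparent clash with O(¬log_evidence) does not arise.
A world satisfying every obligation exists (e.g. archive_badge=true, break_seal=false, escrow_form=true, forward_backup=true, inform_memo=false, log_evidence=false, notify_appeal=true, raise_flag=true, reconcile_request=false, report_audit_trail=false, stow_gear=false, take_oath=true); no atom is both obligatory and forbidden, so the set is consistent.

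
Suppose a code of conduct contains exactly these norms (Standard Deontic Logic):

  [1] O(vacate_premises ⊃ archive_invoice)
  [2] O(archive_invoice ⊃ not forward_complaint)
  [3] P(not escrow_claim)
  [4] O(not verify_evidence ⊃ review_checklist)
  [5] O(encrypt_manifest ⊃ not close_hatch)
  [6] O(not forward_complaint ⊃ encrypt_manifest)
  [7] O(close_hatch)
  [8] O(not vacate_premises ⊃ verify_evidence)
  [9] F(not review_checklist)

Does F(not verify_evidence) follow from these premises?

Yes

Premise 7 states O(close_hatch) outright.
Premise 5, O(encrypt_manifest ⊃ not close_hatch), contraposes to O(close_hatch ⊃ not encrypt_manifest); with O(close_hatch) we get O(not encrypt_manifest).
The contrapositive of premise 6 (O(not forward_complaint ⊃ encrypt_manifest)) is O(not encrypt_manifest ⊃ forward_complaint), and O(not encrypt_manifest) is already established, so O(forward_complaint).
Premise 2, O(archive_invoice ⊃ not forward_complaint), contraposes to O(forward_complaint ⊃ not archive_invoice); with O(forward_complaint) we get O(not archive_invoice).
The contrapositive of premise 1 (O(vacate_premises ⊃ archive_invoice)) is O(not archive_invoice ⊃ not vacate_premises), and O(not archive_invoice) is already established, so O(not vacate_premises).
Applying K to premise 8 (O(not vacate_premises ⊃ verify_evidence)) and O(not vacate_premises) yields O(verify_evidence).
Premises 3, 4, 9 do not contribute to this derivation.
So O(verify_evidence) holds, i.e. F(not verify_evidence). The claim follows.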